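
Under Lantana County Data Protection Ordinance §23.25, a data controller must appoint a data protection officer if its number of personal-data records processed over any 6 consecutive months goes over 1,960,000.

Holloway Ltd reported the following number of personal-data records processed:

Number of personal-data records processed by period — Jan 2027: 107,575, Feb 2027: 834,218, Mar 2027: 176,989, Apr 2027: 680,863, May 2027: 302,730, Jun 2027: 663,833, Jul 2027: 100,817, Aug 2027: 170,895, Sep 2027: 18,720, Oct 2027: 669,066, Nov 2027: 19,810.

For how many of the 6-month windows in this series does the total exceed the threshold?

Jan 2027–Jun 2027: 107,575 + 834,218 + 176,989 + 680,863 + 302,730 + 663,833 = 2,766,208 (over)
Feb 2027–Jul 2027: 834,218 + 176,989 + 680,863 + 302,730 + 663,833 + 100,817 = 2,759,450 (over)
Mar 2027–Aug 2027: 176,989 + 680,863 + 302,730 + 663,833 + 100,817 + 170,895 = 2,096,127 (over)
Apr 2027–Sep 2027: 680,863 + 302,730 + 663,833 + 100,817 + 170,895 + 18,720 = 1,937,858 (under)
May 2027–Oct 2027: 302,730 + 663,833 + 100,817 + 170,895 + 18,720 + 669,066 = 1,926,061 (under)
Jun 2027–Nov 2027: 663,833 + 100,817 + 170,895 + 18,720 + 669,066 + 19,810 = 1,643,141 (under)
3 windows exceed the threshold.

3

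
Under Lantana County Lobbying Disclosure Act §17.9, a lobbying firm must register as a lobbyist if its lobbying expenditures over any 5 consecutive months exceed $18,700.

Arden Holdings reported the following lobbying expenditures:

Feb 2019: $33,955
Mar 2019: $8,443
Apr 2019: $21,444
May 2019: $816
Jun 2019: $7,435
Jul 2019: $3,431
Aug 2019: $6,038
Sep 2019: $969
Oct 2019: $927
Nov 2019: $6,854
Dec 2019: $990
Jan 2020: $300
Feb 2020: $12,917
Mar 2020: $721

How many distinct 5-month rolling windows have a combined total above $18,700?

Feb 2019–Jun 2019: $33,955 + $8,443 + $21,444 + $816 + $7,435 = $72,093 (over)
Mar 2019–Jul 2019: $8,443 + $21,444 + $816 + $7,435 + $3,431 = $41,569 (over)
Apr 2019–Aug 2019: $21,444 + $816 + $7,435 + $3,431 + $6,038 = $39,164 (over)
May 2019–Sep 2019: $816 + $7,435 + $3,431 + $6,038 + $969 = $18,689 (under)
Jun 2019–Oct 2019: $7,435 + $3,431 + $6,038 + $969 + $927 = $18,800 (over)
Jul 2019–Nov 2019: $3,431 + $6,038 + $969 + $927 + $6,854 = $18,219 (under)
Aug 2019–Dec 2019: $6,038 + $969 + $927 + $6,854 + $990 = $15,778 (under)
Sep 2019–Jan 2020: $969 + $927 + $6,854 + $990 + $300 = $10,040 (under)
Oct 2019–Feb 2020: $927 + $6,854 + $990 + $300 + $12,917 = $21,988 (over)
Nov 2019–Mar 2020: $6,854 + $990 + $300 + $12,917 + $721 = $21,782 (over)
6 windows exceed the threshold.

6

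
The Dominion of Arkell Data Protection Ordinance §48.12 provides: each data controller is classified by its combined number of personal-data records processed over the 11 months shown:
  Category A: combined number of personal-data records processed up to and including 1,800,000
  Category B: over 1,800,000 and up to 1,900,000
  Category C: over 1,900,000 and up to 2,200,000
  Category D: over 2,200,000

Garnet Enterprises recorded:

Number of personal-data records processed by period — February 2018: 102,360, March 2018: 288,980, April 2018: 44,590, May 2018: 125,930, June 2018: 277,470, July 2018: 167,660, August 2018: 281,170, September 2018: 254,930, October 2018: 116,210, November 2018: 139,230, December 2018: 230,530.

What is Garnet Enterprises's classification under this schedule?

Category C

Combined number of personal-data records processed: 102,360 + 288,980 + 44,590 + 125,930 + 277,470 + 167,660 + 281,170 + 254,930 + 116,210 + 139,230 + 230,530 = 2,029,060.
1,900,000 < 2,029,060 ≤ 2,200,000, so Category C applies.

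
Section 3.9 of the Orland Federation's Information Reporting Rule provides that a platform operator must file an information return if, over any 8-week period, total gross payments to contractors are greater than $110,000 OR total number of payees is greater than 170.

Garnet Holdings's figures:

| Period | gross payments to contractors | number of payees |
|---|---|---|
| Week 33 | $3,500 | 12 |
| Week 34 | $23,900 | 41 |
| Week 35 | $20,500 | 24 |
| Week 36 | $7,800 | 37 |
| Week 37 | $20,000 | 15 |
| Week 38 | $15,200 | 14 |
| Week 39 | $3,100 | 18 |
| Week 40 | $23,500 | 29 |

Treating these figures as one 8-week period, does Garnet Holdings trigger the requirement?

Yes

Total gross payments to contractors: $3,500 + $23,900 + $20,500 + $7,800 + $20,000 + $15,200 + $3,100 + $23,500 = $117,500 (> $110,000).
Total number of payees: 12 + 41 + 24 + 37 + 15 + 14 + 18 + 29 = 190 (> 170).
The test is 'or': at least one threshold is exceeded.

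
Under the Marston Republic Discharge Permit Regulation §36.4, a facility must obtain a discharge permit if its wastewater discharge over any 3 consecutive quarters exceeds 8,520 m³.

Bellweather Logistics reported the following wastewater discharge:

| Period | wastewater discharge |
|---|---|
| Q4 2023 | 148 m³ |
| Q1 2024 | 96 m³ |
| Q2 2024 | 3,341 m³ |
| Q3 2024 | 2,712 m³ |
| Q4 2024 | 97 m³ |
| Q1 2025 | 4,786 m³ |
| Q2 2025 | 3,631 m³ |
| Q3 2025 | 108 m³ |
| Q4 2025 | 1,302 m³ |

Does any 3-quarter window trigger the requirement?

Yes

Q4 2023–Q2 2024: 148 m³ + 96 m³ + 3,341 m³ = 3,585 m³ (under)
Q1 2024–Q3 2024: 96 m³ + 3,341 m³ + 2,712 m³ = 6,149 m³ (under)
Q2 2024–Q4 2024: 3,341 m³ + 2,712 m³ + 97 m³ = 6,150 m³ (under)
Q3 2024–Q1 2025: 2,712 m³ + 97 m³ + 4,786 m³ = 7,595 m³ (under)
Q4 2024–Q2 2025: 97 m³ + 4,786 m³ + 3,631 m³ = 8,514 m³ (under)
Q1 2025–Q3 2025: 4,786 m³ + 3,631 m³ + 108 m³ = 8,525 m³ (over)
Q2 2025–Q4 2025: 3,631 m³ + 108 m³ + 1,302 m³ = 5,041 m³ (under)
At least one window exceeds 8,520 m³.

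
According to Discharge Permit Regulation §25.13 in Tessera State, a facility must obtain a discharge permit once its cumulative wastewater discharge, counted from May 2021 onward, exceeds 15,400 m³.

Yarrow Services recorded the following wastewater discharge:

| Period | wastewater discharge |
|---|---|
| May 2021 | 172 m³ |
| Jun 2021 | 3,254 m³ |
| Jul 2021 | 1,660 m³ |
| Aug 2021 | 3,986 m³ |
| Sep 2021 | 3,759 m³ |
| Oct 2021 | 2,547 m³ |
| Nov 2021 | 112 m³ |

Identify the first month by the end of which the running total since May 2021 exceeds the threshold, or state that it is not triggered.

Nov 2021

Through May 2021: 172 m³
Through Jun 2021: 3,426 m³
Through Jul 2021: 5,086 m³
Through Aug 2021: 9,072 m³
Through Sep 2021: 12,831 m³
Through Oct 2021: 15,378 m³
Through Nov 2021: 15,490 m³ ← exceeds threshold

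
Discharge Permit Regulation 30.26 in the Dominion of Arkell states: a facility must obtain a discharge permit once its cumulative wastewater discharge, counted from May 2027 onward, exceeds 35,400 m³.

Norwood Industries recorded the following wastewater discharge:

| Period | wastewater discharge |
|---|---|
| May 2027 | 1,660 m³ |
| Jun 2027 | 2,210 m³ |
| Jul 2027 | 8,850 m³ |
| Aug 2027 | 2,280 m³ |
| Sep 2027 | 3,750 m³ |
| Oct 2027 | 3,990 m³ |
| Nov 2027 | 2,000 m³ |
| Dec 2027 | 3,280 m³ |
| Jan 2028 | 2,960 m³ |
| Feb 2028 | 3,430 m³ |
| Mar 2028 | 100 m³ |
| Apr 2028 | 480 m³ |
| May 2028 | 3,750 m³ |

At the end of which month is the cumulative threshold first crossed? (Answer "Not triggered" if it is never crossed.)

May 2028

Through May 2027: 1,660 m³
Through Jun 2027: 3,870 m³
Through Jul 2027: 12,720 m³
Through Aug 2027: 15,000 m³
Through Sep 2027: 18,750 m³
Through Oct 2027: 22,740 m³
Through Nov 2027: 24,740 m³
Through Dec 2027: 28,020 m³
Through Jan 2028: 30,980 m³
Through Feb 2028: 34,410 m³
Through Mar 2028: 34,510 m³
Through Apr 2028: 34,990 m³
Through May 2028: 38,740 m³ ← exceeds threshold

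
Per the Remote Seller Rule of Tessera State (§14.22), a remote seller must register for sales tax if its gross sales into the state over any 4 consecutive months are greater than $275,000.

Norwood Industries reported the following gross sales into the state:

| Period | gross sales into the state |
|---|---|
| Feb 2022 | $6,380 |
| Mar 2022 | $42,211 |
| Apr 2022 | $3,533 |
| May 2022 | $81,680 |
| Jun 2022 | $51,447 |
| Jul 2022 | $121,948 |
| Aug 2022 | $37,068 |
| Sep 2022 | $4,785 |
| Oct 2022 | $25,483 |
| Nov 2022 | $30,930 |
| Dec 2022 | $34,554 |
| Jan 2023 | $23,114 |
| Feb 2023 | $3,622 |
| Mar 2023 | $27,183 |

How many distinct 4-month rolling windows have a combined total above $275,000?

1

Feb 2022–May 2022: $6,380 + $42,211 + $3,533 + $81,680 = $133,804 (under)
Mar 2022–Jun 2022: $42,211 + $3,533 + $81,680 + $51,447 = $178,871 (under)
Apr 2022–Jul 2022: $3,533 + $81,680 + $51,447 + $121,948 = $258,608 (under)
May 2022–Aug 2022: $81,680 + $51,447 + $121,948 + $37,068 = $292,143 (over)
Jun 2022–Sep 2022: $51,447 + $121,948 + $37,068 + $4,785 = $215,248 (under)
Jul 2022–Oct 2022: $121,948 + $37,068 + $4,785 + $25,483 = $189,284 (under)
Aug 2022–Nov 2022: $37,068 + $4,785 + $25,483 + $30,930 = $98,266 (under)
Sep 2022–Dec 2022: $4,785 + $25,483 + $30,930 + $34,554 = $95,752 (under)
Oct 2022–Jan 2023: $25,483 + $30,930 + $34,554 + $23,114 = $114,081 (under)
Nov 2022–Feb 2023: $30,930 + $34,554 + $23,114 + $3,622 = $92,220 (under)
Dec 2022–Mar 2023: $34,554 + $23,114 + $3,622 + $27,183 = $88,473 (under)
1 window exceeds the threshold.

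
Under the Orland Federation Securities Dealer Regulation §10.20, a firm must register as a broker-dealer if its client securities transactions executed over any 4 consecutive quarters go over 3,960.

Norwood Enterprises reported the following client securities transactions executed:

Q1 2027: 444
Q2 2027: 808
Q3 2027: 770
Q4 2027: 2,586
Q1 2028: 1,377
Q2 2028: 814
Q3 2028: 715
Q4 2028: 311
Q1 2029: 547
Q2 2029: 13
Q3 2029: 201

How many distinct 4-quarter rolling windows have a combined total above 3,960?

4

Q1 2027–Q4 2027: 444 + 808 + 770 + 2,586 = 4,608 (over)
Q2 2027–Q1 2028: 808 + 770 + 2,586 + 1,377 = 5,541 (over)
Q3 2027–Q2 2028: 770 + 2,586 + 1,377 + 814 = 5,547 (over)
Q4 2027–Q3 2028: 2,586 + 1,377 + 814 + 715 = 5,492 (over)
Q1 2028–Q4 2028: 1,377 + 814 + 715 + 311 = 3,217 (under)
Q2 2028–Q1 2029: 814 + 715 + 311 + 547 = 2,387 (under)
Q3 2028–Q2 2029: 715 + 311 + 547 + 13 = 1,586 (under)
Q4 2028–Q3 2029: 311 + 547 + 13 + 201 = 1,072 (under)
4 windows exceed the threshold.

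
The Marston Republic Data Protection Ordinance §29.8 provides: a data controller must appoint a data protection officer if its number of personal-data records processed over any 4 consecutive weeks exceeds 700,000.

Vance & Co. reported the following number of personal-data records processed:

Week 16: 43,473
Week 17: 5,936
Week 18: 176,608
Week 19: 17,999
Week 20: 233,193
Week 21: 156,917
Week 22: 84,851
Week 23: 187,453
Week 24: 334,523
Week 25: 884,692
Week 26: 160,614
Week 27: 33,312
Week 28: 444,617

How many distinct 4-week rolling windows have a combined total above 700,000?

5

Week 16–Week 19: 43,473 + 5,936 + 176,608 + 17,999 = 244,016 (under)
Week 17–Week 20: 5,936 + 176,608 + 17,999 + 233,193 = 433,736 (under)
Week 18–Week 21: 176,608 + 17,999 + 233,193 + 156,917 = 584,717 (under)
Week 19–Week 22: 17,999 + 233,193 + 156,917 + 84,851 = 492,960 (under)
Week 20–Week 23: 233,193 + 156,917 + 84,851 + 187,453 = 662,414 (under)
Week 21–Week 24: 156,917 + 84,851 + 187,453 + 334,523 = 763,744 (over)
Week 22–Week 25: 84,851 + 187,453 + 334,523 + 884,692 = 1,491,519 (over)
Week 23–Week 26: 187,453 + 334,523 + 884,692 + 160,614 = 1,567,282 (over)
Week 24–Week 27: 334,523 + 884,692 + 160,614 + 33,312 = 1,413,141 (over)
Week 25–Week 28: 884,692 + 160,614 + 33,312 + 444,617 = 1,523,235 (over)
5 windows exceed the threshold.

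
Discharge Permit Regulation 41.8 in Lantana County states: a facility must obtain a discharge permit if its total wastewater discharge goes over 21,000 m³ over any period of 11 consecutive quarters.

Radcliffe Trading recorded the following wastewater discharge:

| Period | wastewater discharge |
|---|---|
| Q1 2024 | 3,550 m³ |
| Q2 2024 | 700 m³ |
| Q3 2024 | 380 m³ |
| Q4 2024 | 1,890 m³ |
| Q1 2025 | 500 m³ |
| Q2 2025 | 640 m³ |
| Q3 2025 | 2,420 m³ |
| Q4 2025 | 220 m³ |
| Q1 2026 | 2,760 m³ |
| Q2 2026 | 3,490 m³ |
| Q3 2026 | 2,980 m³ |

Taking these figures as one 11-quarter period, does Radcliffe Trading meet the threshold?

No

Total wastewater discharge: 3,550 m³ + 700 m³ + 380 m³ + 1,890 m³ + 500 m³ + 640 m³ + 2,420 m³ + 220 m³ + 2,760 m³ + 3,490 m³ + 2,980 m³ = 19,530 m³.
19,530 m³ ≤ 21,000 m³, so the threshold is not exceeded.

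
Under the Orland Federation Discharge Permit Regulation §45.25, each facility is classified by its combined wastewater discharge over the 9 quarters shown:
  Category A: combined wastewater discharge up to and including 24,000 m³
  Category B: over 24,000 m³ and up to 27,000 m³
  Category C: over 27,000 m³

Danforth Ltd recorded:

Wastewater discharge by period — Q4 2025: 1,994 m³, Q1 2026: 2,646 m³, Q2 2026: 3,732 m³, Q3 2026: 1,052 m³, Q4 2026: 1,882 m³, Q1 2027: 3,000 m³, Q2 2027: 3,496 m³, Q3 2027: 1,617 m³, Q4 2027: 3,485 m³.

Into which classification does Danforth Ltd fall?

Combined wastewater discharge: 1,994 m³ + 2,646 m³ + 3,732 m³ + 1,052 m³ + 1,882 m³ + 3,000 m³ + 3,496 m³ + 1,617 m³ + 3,485 m³ = 22,904 m³.
22,904 m³ ≤ 24,000 m³, so Category A applies.

Category A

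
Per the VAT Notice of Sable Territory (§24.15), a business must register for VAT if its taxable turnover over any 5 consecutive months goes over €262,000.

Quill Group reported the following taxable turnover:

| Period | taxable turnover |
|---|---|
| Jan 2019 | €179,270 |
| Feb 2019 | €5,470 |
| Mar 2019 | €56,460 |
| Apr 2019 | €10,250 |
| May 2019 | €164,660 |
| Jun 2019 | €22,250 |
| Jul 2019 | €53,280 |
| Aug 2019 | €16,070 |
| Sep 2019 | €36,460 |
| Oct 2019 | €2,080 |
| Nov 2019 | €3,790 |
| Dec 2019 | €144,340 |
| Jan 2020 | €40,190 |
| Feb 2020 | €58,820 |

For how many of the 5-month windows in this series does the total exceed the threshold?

4

Jan 2019–May 2019: €179,270 + €5,470 + €56,460 + €10,250 + €164,660 = €416,110 (over)
Feb 2019–Jun 2019: €5,470 + €56,460 + €10,250 + €164,660 + €22,250 = €259,090 (under)
Mar 2019–Jul 2019: €56,460 + €10,250 + €164,660 + €22,250 + €53,280 = €306,900 (over)
Apr 2019–Aug 2019: €10,250 + €164,660 + €22,250 + €53,280 + €16,070 = €266,510 (over)
May 2019–Sep 2019: €164,660 + €22,250 + €53,280 + €16,070 + €36,460 = €292,720 (over)
Jun 2019–Oct 2019: €22,250 + €53,280 + €16,070 + €36,460 + €2,080 = €130,140 (under)
Jul 2019–Nov 2019: €53,280 + €16,070 + €36,460 + €2,080 + €3,790 = €111,680 (under)
Aug 2019–Dec 2019: €16,070 + €36,460 + €2,080 + €3,790 + €144,340 = €202,740 (under)
Sep 2019–Jan 2020: €36,460 + €2,080 + €3,790 + €144,340 + €40,190 = €226,860 (under)
Oct 2019–Feb 2020: €2,080 + €3,790 + €144,340 + €40,190 + €58,820 = €249,220 (under)
4 windows exceed the threshold.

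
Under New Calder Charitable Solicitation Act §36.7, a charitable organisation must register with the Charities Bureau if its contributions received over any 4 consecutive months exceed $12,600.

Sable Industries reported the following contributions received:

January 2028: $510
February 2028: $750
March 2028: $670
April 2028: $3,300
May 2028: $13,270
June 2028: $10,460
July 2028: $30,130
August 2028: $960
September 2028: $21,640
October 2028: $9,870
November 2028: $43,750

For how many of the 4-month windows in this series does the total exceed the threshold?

7

January 2028–April 2028: $510 + $750 + $670 + $3,300 = $5,230 (under)
February 2028–May 2028: $750 + $670 + $3,300 + $13,270 = $17,990 (over)
March 2028–June 2028: $670 + $3,300 + $13,270 + $10,460 = $27,700 (over)
April 2028–July 2028: $3,300 + $13,270 + $10,460 + $30,130 = $57,160 (over)
May 2028–August 2028: $13,270 + $10,460 + $30,130 + $960 = $54,820 (over)
June 2028–September 2028: $10,460 + $30,130 + $960 + $21,640 = $63,190 (over)
July 2028–October 2028: $30,130 + $960 + $21,640 + $9,870 = $62,600 (over)
August 2028–November 2028: $960 + $21,640 + $9,870 + $43,750 = $76,220 (over)
7 windows exceed the threshold.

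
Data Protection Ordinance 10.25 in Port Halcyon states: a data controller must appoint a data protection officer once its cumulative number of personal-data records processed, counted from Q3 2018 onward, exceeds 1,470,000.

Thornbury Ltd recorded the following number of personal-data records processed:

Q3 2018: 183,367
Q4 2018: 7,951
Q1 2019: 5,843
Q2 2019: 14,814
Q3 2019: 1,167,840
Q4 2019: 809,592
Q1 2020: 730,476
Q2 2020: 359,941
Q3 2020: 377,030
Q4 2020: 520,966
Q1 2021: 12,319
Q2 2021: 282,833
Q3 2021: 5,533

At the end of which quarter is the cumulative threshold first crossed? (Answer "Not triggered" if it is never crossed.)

Q4 2019

Through Q3 2018: 183,367
Through Q4 2018: 191,318
Through Q1 2019: 197,161
Through Q2 2019: 211,975
Through Q3 2019: 1,379,815
Through Q4 2019: 2,189,407 ← exceeds threshold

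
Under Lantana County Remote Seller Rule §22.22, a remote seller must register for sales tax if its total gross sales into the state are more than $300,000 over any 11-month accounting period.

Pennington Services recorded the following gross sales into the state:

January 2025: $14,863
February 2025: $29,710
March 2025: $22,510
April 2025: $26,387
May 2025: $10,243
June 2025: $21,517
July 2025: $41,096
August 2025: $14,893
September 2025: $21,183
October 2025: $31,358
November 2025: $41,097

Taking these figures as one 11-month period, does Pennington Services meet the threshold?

Total gross sales into the state: $14,863 + $29,710 + $22,510 + $26,387 + $10,243 + $21,517 + $41,096 + $14,893 + $21,183 + $31,358 + $41,097 = $274,857.
$274,857 ≤ $300,000, so the threshold is not exceeded.

No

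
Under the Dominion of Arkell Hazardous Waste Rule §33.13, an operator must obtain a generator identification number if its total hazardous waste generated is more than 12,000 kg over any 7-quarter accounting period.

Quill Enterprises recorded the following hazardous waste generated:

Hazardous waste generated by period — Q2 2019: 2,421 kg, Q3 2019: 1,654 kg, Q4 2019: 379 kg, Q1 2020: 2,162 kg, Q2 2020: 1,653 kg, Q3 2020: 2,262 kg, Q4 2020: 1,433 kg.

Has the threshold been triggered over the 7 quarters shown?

No

Total hazardous waste generated: 2,421 kg + 1,654 kg + 379 kg + 2,162 kg + 1,653 kg + 2,262 kg + 1,433 kg = 11,964 kg.
11,964 kg ≤ 12,000 kg, so the threshold is not exceeded.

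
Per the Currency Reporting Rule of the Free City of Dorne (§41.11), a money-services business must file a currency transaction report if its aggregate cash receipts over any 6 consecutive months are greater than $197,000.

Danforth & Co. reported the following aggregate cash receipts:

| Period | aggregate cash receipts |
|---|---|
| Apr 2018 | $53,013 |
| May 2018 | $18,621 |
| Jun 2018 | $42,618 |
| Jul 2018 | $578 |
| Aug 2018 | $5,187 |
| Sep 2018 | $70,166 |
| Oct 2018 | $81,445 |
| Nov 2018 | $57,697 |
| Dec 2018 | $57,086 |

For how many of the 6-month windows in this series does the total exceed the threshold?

Apr 2018–Sep 2018: $53,013 + $18,621 + $42,618 + $578 + $5,187 + $70,166 = $190,183 (under)
May 2018–Oct 2018: $18,621 + $42,618 + $578 + $5,187 + $70,166 + $81,445 = $218,615 (over)
Jun 2018–Nov 2018: $42,618 + $578 + $5,187 + $70,166 + $81,445 + $57,697 = $257,691 (over)
Jul 2018–Dec 2018: $578 + $5,187 + $70,166 + $81,445 + $57,697 + $57,086 = $272,159 (over)
3 windows exceed the threshold.

3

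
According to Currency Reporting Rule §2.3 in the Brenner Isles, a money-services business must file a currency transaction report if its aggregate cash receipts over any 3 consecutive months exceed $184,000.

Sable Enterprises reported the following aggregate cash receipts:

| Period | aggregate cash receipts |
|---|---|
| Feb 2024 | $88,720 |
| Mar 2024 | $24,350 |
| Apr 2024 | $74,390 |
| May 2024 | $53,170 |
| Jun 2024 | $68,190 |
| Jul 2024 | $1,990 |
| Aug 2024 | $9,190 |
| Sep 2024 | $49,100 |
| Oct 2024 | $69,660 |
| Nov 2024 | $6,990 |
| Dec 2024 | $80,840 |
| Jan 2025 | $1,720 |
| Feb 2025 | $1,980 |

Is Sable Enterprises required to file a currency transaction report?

Yes

Feb 2024–Apr 2024: $88,720 + $24,350 + $74,390 = $187,460 (over)
Mar 2024–May 2024: $24,350 + $74,390 + $53,170 = $151,910 (under)
Apr 2024–Jun 2024: $74,390 + $53,170 + $68,190 = $195,750 (over)
May 2024–Jul 2024: $53,170 + $68,190 + $1,990 = $123,350 (under)
Jun 2024–Aug 2024: $68,190 + $1,990 + $9,190 = $79,370 (under)
Jul 2024–Sep 2024: $1,990 + $9,190 + $49,100 = $60,280 (under)
Aug 2024–Oct 2024: $9,190 + $49,100 + $69,660 = $127,950 (under)
Sep 2024–Nov 2024: $49,100 + $69,660 + $6,990 = $125,750 (under)
Oct 2024–Dec 2024: $69,660 + $6,990 + $80,840 = $157,490 (under)
Nov 2024–Jan 2025: $6,990 + $80,840 + $1,720 = $89,550 (under)
Dec 2024–Feb 2025: $80,840 + $1,720 + $1,980 = $84,540 (under)
At least one window exceeds $184,000.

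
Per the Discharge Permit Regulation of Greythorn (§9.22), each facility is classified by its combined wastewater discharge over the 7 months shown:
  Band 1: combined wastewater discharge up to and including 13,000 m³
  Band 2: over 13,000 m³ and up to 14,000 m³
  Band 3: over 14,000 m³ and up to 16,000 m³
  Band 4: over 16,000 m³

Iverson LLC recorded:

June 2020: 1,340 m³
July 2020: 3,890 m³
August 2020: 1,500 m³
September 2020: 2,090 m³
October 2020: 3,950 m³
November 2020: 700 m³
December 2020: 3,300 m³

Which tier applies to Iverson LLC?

Combined wastewater discharge: 1,340 m³ + 3,890 m³ + 1,500 m³ + 2,090 m³ + 3,950 m³ + 700 m³ + 3,300 m³ = 16,770 m³.
16,770 m³ > 16,000 m³, so Band 4 applies.

Band 4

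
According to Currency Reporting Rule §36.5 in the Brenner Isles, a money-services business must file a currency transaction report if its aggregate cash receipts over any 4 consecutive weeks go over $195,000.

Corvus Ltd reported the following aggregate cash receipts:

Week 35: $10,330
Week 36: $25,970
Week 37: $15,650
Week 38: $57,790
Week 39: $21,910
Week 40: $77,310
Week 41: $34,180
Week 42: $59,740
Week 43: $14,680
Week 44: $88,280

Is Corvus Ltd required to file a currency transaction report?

Week 35–Week 38: $10,330 + $25,970 + $15,650 + $57,790 = $109,740 (under)
Week 36–Week 39: $25,970 + $15,650 + $57,790 + $21,910 = $121,320 (under)
Week 37–Week 40: $15,650 + $57,790 + $21,910 + $77,310 = $172,660 (under)
Week 38–Week 41: $57,790 + $21,910 + $77,310 + $34,180 = $191,190 (under)
Week 39–Week 42: $21,910 + $77,310 + $34,180 + $59,740 = $193,140 (under)
Week 40–Week 43: $77,310 + $34,180 + $59,740 + $14,680 = $185,910 (under)
Week 41–Week 44: $34,180 + $59,740 + $14,680 + $88,280 = $196,880 (over)
At least one window exceeds $195,000.

Yes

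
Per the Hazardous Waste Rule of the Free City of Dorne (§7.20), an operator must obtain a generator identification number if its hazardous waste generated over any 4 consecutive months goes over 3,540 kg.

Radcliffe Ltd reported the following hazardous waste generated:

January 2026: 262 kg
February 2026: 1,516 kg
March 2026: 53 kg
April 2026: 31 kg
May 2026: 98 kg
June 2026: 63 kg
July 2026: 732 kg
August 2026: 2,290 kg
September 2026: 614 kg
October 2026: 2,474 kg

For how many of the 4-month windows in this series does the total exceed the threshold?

January 2026–April 2026: 262 kg + 1,516 kg + 53 kg + 31 kg = 1,862 kg (under)
February 2026–May 2026: 1,516 kg + 53 kg + 31 kg + 98 kg = 1,698 kg (under)
March 2026–June 2026: 53 kg + 31 kg + 98 kg + 63 kg = 245 kg (under)
April 2026–July 2026: 31 kg + 98 kg + 63 kg + 732 kg = 924 kg (under)
May 2026–August 2026: 98 kg + 63 kg + 732 kg + 2,290 kg = 3,183 kg (under)
June 2026–September 2026: 63 kg + 732 kg + 2,290 kg + 614 kg = 3,699 kg (over)
July 2026–October 2026: 732 kg + 2,290 kg + 614 kg + 2,474 kg = 6,110 kg (over)
2 windows exceed the threshold.

2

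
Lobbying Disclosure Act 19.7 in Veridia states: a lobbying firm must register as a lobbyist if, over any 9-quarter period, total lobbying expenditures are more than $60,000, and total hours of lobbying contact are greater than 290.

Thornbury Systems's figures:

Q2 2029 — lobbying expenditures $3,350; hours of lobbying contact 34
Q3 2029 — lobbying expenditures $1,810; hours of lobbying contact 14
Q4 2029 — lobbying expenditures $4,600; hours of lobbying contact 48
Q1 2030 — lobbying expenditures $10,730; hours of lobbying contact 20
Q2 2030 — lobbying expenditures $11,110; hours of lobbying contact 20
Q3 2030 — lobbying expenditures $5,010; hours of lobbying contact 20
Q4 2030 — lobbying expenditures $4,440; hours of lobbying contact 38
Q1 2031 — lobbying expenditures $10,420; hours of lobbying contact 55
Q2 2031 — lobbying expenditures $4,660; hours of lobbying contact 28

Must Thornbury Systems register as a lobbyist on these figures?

Total lobbying expenditures: $3,350 + $1,810 + $4,600 + $10,730 + $11,110 + $5,010 + $4,440 + $10,420 + $4,660 = $56,130 (≤ $60,000).
Total hours of lobbying contact: 34 + 14 + 48 + 20 + 20 + 20 + 38 + 55 + 28 = 277 (≤ 290).
The test is 'and': the rule requires both, and at least one is not exceeded.

No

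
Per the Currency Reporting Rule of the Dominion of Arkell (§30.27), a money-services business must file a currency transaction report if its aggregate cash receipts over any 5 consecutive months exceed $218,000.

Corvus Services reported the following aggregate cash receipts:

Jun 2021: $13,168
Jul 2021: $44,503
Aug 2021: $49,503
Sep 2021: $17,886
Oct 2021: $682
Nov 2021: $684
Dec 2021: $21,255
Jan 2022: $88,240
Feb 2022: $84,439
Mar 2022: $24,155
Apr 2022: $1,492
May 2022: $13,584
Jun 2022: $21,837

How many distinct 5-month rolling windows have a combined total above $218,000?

2

Jun 2021–Oct 2021: $13,168 + $44,503 + $49,503 + $17,886 + $682 = $125,742 (under)
Jul 2021–Nov 2021: $44,503 + $49,503 + $17,886 + $682 + $684 = $113,258 (under)
Aug 2021–Dec 2021: $49,503 + $17,886 + $682 + $684 + $21,255 = $90,010 (under)
Sep 2021–Jan 2022: $17,886 + $682 + $684 + $21,255 + $88,240 = $128,747 (under)
Oct 2021–Feb 2022: $682 + $684 + $21,255 + $88,240 + $84,439 = $195,300 (under)
Nov 2021–Mar 2022: $684 + $21,255 + $88,240 + $84,439 + $24,155 = $218,773 (over)
Dec 2021–Apr 2022: $21,255 + $88,240 + $84,439 + $24,155 + $1,492 = $219,581 (over)
Jan 2022–May 2022: $88,240 + $84,439 + $24,155 + $1,492 + $13,584 = $211,910 (under)
Feb 2022–Jun 2022: $84,439 + $24,155 + $1,492 + $13,584 + $21,837 = $145,507 (under)
2 windows exceed the threshold.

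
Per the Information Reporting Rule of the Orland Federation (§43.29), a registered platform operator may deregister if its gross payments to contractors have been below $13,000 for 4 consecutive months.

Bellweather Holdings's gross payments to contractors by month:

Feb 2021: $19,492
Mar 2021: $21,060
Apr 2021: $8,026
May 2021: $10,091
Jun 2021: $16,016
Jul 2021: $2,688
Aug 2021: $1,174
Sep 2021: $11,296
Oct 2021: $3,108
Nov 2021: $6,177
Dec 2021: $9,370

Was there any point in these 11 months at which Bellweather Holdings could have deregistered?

Months below $13,000: Apr 2021, May 2021, Jul 2021, Aug 2021, Sep 2021, Oct 2021, Nov 2021, Dec 2021.
Longest run of consecutive months below the threshold: 6.
6 ≥ 4, so Bellweather Holdings became eligible.

Yes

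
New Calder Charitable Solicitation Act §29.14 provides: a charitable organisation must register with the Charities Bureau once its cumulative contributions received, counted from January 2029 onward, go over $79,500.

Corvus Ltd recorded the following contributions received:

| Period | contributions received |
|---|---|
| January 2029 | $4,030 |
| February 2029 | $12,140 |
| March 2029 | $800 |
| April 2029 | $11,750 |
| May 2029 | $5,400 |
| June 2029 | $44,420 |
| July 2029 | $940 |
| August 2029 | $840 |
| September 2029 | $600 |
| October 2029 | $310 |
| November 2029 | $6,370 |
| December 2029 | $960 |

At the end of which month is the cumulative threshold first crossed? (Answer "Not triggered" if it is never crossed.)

August 2029

Through January 2029: $4,030
Through February 2029: $16,170
Through March 2029: $16,970
Through April 2029: $28,720
Through May 2029: $34,120
Through June 2029: $78,540
Through July 2029: $79,480
Through August 2029: $80,320 ← exceeds threshold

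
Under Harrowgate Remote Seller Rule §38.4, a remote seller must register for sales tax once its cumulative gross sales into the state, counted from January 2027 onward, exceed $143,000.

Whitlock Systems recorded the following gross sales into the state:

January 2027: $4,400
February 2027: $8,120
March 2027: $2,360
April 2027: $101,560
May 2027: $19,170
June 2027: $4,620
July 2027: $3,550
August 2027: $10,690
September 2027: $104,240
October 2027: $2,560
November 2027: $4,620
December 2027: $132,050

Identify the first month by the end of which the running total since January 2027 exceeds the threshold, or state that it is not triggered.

Through January 2027: $4,400
Through February 2027: $12,520
Through March 2027: $14,880
Through April 2027: $116,440
Through May 2027: $135,610
Through June 2027: $140,230
Through July 2027: $143,780 ← exceeds threshold

July 2027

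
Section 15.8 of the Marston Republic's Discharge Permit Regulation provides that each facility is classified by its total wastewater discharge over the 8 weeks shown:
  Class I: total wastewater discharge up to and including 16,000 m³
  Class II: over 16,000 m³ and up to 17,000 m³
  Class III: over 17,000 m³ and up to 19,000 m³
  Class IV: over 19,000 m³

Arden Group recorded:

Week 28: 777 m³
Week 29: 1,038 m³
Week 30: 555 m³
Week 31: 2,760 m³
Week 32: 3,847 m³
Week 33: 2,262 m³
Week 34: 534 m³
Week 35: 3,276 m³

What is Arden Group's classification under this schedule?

Class I

Total wastewater discharge: 777 m³ + 1,038 m³ + 555 m³ + 2,760 m³ + 3,847 m³ + 2,262 m³ + 534 m³ + 3,276 m³ = 15,049 m³.
15,049 m³ ≤ 16,000 m³, so Class I applies.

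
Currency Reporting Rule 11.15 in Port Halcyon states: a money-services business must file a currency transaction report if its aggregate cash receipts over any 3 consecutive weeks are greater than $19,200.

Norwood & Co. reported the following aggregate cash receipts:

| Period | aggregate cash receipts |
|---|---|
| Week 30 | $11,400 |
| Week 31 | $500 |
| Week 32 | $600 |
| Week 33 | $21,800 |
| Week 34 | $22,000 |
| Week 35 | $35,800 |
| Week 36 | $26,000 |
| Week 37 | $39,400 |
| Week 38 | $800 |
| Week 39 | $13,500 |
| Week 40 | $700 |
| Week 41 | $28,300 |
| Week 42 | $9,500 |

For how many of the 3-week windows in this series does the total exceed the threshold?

9

Week 30–Week 32: $11,400 + $500 + $600 = $12,500 (under)
Week 31–Week 33: $500 + $600 + $21,800 = $22,900 (over)
Week 32–Week 34: $600 + $21,800 + $22,000 = $44,400 (over)
Week 33–Week 35: $21,800 + $22,000 + $35,800 = $79,600 (over)
Week 34–Week 36: $22,000 + $35,800 + $26,000 = $83,800 (over)
Week 35–Week 37: $35,800 + $26,000 + $39,400 = $101,200 (over)
Week 36–Week 38: $26,000 + $39,400 + $800 = $66,200 (over)
Week 37–Week 39: $39,400 + $800 + $13,500 = $53,700 (over)
Week 38–Week 40: $800 + $13,500 + $700 = $15,000 (under)
Week 39–Week 41: $13,500 + $700 + $28,300 = $42,500 (over)
Week 40–Week 42: $700 + $28,300 + $9,500 = $38,500 (over)
9 windows exceed the threshold.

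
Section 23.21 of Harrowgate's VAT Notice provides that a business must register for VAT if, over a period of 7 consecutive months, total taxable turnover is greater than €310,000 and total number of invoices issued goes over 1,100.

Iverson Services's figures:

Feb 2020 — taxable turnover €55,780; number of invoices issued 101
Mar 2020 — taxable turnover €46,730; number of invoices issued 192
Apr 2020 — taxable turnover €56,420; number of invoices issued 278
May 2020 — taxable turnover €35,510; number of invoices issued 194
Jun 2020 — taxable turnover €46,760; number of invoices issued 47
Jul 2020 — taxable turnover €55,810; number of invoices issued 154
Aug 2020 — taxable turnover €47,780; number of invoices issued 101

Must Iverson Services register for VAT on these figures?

Total taxable turnover: €55,780 + €46,730 + €56,420 + €35,510 + €46,760 + €55,810 + €47,780 = €344,790 (> €310,000).
Total number of invoices issued: 101 + 192 + 278 + 194 + 47 + 154 + 101 = 1,067 (≤ 1,100).
The test is 'and': the rule requires both, and at least one is not exceeded.

No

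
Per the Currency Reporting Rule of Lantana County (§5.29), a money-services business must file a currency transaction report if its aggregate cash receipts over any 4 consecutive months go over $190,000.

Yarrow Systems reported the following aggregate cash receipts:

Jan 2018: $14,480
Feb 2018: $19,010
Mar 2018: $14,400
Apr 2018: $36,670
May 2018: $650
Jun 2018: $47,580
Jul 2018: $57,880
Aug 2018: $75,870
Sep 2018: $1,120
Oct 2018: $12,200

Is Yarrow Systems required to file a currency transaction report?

No

Jan 2018–Apr 2018: $14,480 + $19,010 + $14,400 + $36,670 = $84,560 (under)
Feb 2018–May 2018: $19,010 + $14,400 + $36,670 + $650 = $70,730 (under)
Mar 2018–Jun 2018: $14,400 + $36,670 + $650 + $47,580 = $99,300 (under)
Apr 2018–Jul 2018: $36,670 + $650 + $47,580 + $57,880 = $142,780 (under)
May 2018–Aug 2018: $650 + $47,580 + $57,880 + $75,870 = $181,980 (under)
Jun 2018–Sep 2018: $47,580 + $57,880 + $75,870 + $1,120 = $182,450 (under)
Jul 2018–Oct 2018: $57,880 + $75,870 + $1,120 + $12,200 = $147,070 (under)
No window exceeds $190,000.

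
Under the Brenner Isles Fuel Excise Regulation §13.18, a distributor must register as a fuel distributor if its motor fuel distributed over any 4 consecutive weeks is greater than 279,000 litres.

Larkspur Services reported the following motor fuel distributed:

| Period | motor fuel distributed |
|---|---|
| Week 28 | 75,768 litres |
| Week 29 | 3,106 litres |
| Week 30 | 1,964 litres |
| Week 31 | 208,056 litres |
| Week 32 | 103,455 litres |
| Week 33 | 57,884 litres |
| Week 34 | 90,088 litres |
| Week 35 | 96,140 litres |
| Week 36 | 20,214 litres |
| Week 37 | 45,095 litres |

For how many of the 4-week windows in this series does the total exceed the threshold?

5

Week 28–Week 31: 75,768 litres + 3,106 litres + 1,964 litres + 208,056 litres = 288,894 litres (over)
Week 29–Week 32: 3,106 litres + 1,964 litres + 208,056 litres + 103,455 litres = 316,581 litres (over)
Week 30–Week 33: 1,964 litres + 208,056 litres + 103,455 litres + 57,884 litres = 371,359 litres (over)
Week 31–Week 34: 208,056 litres + 103,455 litres + 57,884 litres + 90,088 litres = 459,483 litres (over)
Week 32–Week 35: 103,455 litres + 57,884 litres + 90,088 litres + 96,140 litres = 347,567 litres (over)
Week 33–Week 36: 57,884 litres + 90,088 litres + 96,140 litres + 20,214 litres = 264,326 litres (under)
Week 34–Week 37: 90,088 litres + 96,140 litres + 20,214 litres + 45,095 litres = 251,537 litres (under)
5 windows exceed the threshold.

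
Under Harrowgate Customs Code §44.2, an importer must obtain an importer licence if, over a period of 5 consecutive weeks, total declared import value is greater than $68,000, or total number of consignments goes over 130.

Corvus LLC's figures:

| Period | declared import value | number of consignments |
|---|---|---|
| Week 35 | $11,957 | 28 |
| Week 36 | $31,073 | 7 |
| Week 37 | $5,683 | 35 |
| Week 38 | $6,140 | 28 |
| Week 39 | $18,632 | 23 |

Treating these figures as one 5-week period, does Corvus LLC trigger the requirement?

Yes

Total declared import value: $11,957 + $31,073 + $5,683 + $6,140 + $18,632 = $73,485 (> $68,000).
Total number of consignments: 28 + 7 + 35 + 28 + 23 = 121 (≤ 130).
The test is 'or': at least one threshold is exceeded.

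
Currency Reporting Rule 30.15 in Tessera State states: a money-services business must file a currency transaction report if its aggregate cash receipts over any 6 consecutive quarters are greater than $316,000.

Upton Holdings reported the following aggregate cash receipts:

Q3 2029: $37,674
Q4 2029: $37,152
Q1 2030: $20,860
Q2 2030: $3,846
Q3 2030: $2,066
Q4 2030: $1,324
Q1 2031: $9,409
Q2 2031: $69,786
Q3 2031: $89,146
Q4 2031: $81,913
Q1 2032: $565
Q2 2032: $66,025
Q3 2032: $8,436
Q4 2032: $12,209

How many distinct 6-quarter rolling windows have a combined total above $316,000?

1

Q3 2029–Q4 2030: $37,674 + $37,152 + $20,860 + $3,846 + $2,066 + $1,324 = $102,922 (under)
Q4 2029–Q1 2031: $37,152 + $20,860 + $3,846 + $2,066 + $1,324 + $9,409 = $74,657 (under)
Q1 2030–Q2 2031: $20,860 + $3,846 + $2,066 + $1,324 + $9,409 + $69,786 = $107,291 (under)
Q2 2030–Q3 2031: $3,846 + $2,066 + $1,324 + $9,409 + $69,786 + $89,146 = $175,577 (under)
Q3 2030–Q4 2031: $2,066 + $1,324 + $9,409 + $69,786 + $89,146 + $81,913 = $253,644 (under)
Q4 2030–Q1 2032: $1,324 + $9,409 + $69,786 + $89,146 + $81,913 + $565 = $252,143 (under)
Q1 2031–Q2 2032: $9,409 + $69,786 + $89,146 + $81,913 + $565 + $66,025 = $316,844 (over)
Q2 2031–Q3 2032: $69,786 + $89,146 + $81,913 + $565 + $66,025 + $8,436 = $315,871 (under)
Q3 2031–Q4 2032: $89,146 + $81,913 + $565 + $66,025 + $8,436 + $12,209 = $258,294 (under)
1 window exceeds the threshold.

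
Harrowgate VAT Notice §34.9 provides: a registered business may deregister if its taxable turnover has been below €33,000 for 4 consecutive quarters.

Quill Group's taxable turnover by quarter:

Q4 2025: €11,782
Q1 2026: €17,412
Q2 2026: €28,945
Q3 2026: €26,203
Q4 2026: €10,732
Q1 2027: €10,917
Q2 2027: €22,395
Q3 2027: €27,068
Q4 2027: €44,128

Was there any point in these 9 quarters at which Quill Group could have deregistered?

Quarters below €33,000: Q4 2025, Q1 2026, Q2 2026, Q3 2026, Q4 2026, Q1 2027, Q2 2027, Q3 2027.
Longest run of consecutive quarters below the threshold: 8.
8 ≥ 4, so Quill Group became eligible.

Yes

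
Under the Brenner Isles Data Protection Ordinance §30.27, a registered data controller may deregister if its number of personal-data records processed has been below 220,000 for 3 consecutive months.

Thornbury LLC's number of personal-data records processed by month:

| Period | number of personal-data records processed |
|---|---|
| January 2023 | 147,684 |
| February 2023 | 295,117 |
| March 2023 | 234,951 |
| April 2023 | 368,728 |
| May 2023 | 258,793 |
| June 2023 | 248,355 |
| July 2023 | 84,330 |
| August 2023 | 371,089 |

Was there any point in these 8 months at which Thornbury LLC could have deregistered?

Months below 220,000: January 2023, July 2023.
Longest run of consecutive months below the threshold: 1.
1 < 3, so Thornbury LLC never became eligible.

No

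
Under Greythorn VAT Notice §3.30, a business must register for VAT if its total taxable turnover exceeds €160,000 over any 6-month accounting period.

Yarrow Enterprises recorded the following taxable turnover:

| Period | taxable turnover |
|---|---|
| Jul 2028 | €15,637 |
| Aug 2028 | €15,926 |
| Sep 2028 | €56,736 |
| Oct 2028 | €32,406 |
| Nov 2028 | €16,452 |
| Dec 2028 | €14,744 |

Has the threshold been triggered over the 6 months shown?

No

Total taxable turnover: €15,637 + €15,926 + €56,736 + €32,406 + €16,452 + €14,744 = €151,901.
€151,901 ≤ €160,000, so the threshold is not exceeded.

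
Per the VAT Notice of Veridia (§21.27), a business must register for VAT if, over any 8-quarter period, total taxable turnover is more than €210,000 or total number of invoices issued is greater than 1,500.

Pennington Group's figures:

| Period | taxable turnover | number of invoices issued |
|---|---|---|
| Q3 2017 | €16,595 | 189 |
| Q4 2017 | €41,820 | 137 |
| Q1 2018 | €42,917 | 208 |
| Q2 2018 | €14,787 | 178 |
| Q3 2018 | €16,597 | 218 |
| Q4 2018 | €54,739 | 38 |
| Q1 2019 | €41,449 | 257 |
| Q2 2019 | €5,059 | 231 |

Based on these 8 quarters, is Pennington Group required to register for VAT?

Total taxable turnover: €16,595 + €41,820 + €42,917 + €14,787 + €16,597 + €54,739 + €41,449 + €5,059 = €233,963 (> €210,000).
Total number of invoices issued: 189 + 137 + 208 + 178 + 218 + 38 + 257 + 231 = 1,456 (≤ 1,500).
The test is 'or': at least one threshold is exceeded.

Yes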